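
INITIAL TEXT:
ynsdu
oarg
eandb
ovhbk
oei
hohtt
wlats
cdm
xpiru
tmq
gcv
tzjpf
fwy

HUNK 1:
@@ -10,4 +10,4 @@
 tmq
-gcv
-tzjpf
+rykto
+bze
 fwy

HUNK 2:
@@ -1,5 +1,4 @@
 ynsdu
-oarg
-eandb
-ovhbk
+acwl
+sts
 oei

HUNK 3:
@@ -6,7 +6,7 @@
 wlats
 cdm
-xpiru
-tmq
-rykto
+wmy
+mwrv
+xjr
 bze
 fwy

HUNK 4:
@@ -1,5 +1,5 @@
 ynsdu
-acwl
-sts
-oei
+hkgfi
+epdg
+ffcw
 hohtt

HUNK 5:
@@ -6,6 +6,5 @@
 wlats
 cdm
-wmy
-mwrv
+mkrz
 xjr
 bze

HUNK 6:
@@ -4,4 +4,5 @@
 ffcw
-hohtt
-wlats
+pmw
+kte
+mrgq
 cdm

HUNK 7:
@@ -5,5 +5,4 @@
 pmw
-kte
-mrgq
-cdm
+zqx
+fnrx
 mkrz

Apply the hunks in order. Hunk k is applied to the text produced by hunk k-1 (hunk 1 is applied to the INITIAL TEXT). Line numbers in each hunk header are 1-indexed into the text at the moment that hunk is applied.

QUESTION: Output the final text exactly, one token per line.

Answer: ynsdu
hkgfi
epdg
ffcw
pmw
zqx
fnrx
mkrz
xjr
bze
fwy

Derivation:
Hunk 1: at line 10 remove [gcv,tzjpf] add [rykto,bze] -> 13 lines: ynsdu oarg eandb ovhbk oei hohtt wlats cdm xpiru tmq rykto bze fwy
Hunk 2: at line 1 remove [oarg,eandb,ovhbk] add [acwl,sts] -> 12 lines: ynsdu acwl sts oei hohtt wlats cdm xpiru tmq rykto bze fwy
Hunk 3: at line 6 remove [xpiru,tmq,rykto] add [wmy,mwrv,xjr] -> 12 lines: ynsdu acwl sts oei hohtt wlats cdm wmy mwrv xjr bze fwy
Hunk 4: at line 1 remove [acwl,sts,oei] add [hkgfi,epdg,ffcw] -> 12 lines: ynsdu hkgfi epdg ffcw hohtt wlats cdm wmy mwrv xjr bze fwy
Hunk 5: at line 6 remove [wmy,mwrv] add [mkrz] -> 11 lines: ynsdu hkgfi epdg ffcw hohtt wlats cdm mkrz xjr bze fwy
Hunk 6: at line 4 remove [hohtt,wlats] add [pmw,kte,mrgq] -> 12 lines: ynsdu hkgfi epdg ffcw pmw kte mrgq cdm mkrz xjr bze fwy
Hunk 7: at line 5 remove [kte,mrgq,cdm] add [zqx,fnrx] -> 11 lines: ynsdu hkgfi epdg ffcw pmw zqx fnrx mkrz xjr bze fwy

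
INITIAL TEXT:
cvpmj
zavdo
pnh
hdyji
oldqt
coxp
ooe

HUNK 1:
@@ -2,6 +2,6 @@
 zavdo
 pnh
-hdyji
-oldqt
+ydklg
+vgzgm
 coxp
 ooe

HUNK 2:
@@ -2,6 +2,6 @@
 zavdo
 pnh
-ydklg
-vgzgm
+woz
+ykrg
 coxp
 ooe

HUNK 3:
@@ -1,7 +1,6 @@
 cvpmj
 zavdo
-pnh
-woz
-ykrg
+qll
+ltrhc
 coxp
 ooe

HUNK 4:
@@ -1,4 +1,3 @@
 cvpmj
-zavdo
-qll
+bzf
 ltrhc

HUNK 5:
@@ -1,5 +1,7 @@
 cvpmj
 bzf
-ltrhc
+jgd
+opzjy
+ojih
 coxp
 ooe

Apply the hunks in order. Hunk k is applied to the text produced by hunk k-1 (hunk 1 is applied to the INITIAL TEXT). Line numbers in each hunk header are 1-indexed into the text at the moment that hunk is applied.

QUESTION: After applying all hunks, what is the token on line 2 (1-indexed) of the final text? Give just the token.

Answer: bzf

Derivation:
Hunk 1: at line 2 remove [hdyji,oldqt] add [ydklg,vgzgm] -> 7 lines: cvpmj zavdo pnh ydklg vgzgm coxp ooe
Hunk 2: at line 2 remove [ydklg,vgzgm] add [woz,ykrg] -> 7 lines: cvpmj zavdo pnh woz ykrg coxp ooe
Hunk 3: at line 1 remove [pnh,woz,ykrg] add [qll,ltrhc] -> 6 lines: cvpmj zavdo qll ltrhc coxp ooe
Hunk 4: at line 1 remove [zavdo,qll] add [bzf] -> 5 lines: cvpmj bzf ltrhc coxp ooe
Hunk 5: at line 1 remove [ltrhc] add [jgd,opzjy,ojih] -> 7 lines: cvpmj bzf jgd opzjy ojih coxp ooe
Final line 2: bzf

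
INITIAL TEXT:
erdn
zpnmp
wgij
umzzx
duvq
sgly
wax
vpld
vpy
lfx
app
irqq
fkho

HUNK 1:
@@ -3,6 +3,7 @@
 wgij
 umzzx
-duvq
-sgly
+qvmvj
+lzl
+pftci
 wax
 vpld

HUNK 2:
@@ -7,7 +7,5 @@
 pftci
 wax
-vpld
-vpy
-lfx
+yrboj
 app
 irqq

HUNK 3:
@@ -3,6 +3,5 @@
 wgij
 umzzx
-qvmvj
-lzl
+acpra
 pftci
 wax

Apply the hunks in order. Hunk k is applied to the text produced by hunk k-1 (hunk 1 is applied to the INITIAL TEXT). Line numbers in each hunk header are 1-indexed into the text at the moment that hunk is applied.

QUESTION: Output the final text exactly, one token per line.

Hunk 1: at line 3 remove [duvq,sgly] add [qvmvj,lzl,pftci] -> 14 lines: erdn zpnmp wgij umzzx qvmvj lzl pftci wax vpld vpy lfx app irqq fkho
Hunk 2: at line 7 remove [vpld,vpy,lfx] add [yrboj] -> 12 lines: erdn zpnmp wgij umzzx qvmvj lzl pftci wax yrboj app irqq fkho
Hunk 3: at line 3 remove [qvmvj,lzl] add [acpra] -> 11 lines: erdn zpnmp wgij umzzx acpra pftci wax yrboj app irqq fkho

Answer: erdn
zpnmp
wgij
umzzx
acpra
pftci
wax
yrboj
app
irqq
fkho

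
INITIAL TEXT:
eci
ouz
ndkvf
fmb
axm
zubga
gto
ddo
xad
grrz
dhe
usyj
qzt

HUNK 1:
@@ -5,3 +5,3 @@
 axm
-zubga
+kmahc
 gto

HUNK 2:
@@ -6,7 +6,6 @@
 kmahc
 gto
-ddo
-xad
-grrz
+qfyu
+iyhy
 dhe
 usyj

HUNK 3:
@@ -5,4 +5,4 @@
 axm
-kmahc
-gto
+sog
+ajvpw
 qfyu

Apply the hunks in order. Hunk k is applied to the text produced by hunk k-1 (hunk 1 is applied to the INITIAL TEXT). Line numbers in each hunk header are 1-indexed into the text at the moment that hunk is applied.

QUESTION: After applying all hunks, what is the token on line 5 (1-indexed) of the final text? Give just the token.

Answer: axm

Derivation:
Hunk 1: at line 5 remove [zubga] add [kmahc] -> 13 lines: eci ouz ndkvf fmb axm kmahc gto ddo xad grrz dhe usyj qzt
Hunk 2: at line 6 remove [ddo,xad,grrz] add [qfyu,iyhy] -> 12 lines: eci ouz ndkvf fmb axm kmahc gto qfyu iyhy dhe usyj qzt
Hunk 3: at line 5 remove [kmahc,gto] add [sog,ajvpw] -> 12 lines: eci ouz ndkvf fmb axm sog ajvpw qfyu iyhy dhe usyj qzt
Final line 5: axm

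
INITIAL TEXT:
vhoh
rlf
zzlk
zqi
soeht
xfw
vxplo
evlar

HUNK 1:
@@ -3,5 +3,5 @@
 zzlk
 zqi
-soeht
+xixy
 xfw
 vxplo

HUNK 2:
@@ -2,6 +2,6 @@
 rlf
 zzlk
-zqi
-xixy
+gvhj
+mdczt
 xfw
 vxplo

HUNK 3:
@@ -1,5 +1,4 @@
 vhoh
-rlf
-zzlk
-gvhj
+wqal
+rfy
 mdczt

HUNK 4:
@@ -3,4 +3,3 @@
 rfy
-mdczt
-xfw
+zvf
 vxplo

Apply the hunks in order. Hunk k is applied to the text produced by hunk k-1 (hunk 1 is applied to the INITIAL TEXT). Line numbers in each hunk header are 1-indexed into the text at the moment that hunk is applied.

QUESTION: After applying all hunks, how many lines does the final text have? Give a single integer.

Answer: 6

Derivation:
Hunk 1: at line 3 remove [soeht] add [xixy] -> 8 lines: vhoh rlf zzlk zqi xixy xfw vxplo evlar
Hunk 2: at line 2 remove [zqi,xixy] add [gvhj,mdczt] -> 8 lines: vhoh rlf zzlk gvhj mdczt xfw vxplo evlar
Hunk 3: at line 1 remove [rlf,zzlk,gvhj] add [wqal,rfy] -> 7 lines: vhoh wqal rfy mdczt xfw vxplo evlar
Hunk 4: at line 3 remove [mdczt,xfw] add [zvf] -> 6 lines: vhoh wqal rfy zvf vxplo evlar
Final line count: 6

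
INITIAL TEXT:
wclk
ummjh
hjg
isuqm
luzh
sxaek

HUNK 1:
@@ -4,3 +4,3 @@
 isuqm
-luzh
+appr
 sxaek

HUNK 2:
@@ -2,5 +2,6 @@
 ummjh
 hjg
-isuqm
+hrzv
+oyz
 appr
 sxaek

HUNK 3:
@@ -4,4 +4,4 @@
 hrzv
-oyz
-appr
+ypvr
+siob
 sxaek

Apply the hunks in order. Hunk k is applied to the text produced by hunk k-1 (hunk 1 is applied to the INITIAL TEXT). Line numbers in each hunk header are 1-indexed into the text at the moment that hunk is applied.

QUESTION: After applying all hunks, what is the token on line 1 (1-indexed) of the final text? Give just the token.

Hunk 1: at line 4 remove [luzh] add [appr] -> 6 lines: wclk ummjh hjg isuqm appr sxaek
Hunk 2: at line 2 remove [isuqm] add [hrzv,oyz] -> 7 lines: wclk ummjh hjg hrzv oyz appr sxaek
Hunk 3: at line 4 remove [oyz,appr] add [ypvr,siob] -> 7 lines: wclk ummjh hjg hrzv ypvr siob sxaek
Final line 1: wclk

Answer: wclk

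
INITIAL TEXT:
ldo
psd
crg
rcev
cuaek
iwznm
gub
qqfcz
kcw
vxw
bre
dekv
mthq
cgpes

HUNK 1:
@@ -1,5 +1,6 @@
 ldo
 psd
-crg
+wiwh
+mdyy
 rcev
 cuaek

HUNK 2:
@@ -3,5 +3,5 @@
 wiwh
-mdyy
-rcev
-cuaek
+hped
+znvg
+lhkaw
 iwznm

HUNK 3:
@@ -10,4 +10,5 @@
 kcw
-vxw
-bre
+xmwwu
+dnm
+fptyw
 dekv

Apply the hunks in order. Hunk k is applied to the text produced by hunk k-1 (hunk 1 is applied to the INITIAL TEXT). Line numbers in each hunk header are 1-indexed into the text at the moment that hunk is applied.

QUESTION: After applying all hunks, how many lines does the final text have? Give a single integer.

Answer: 16

Derivation:
Hunk 1: at line 1 remove [crg] add [wiwh,mdyy] -> 15 lines: ldo psd wiwh mdyy rcev cuaek iwznm gub qqfcz kcw vxw bre dekv mthq cgpes
Hunk 2: at line 3 remove [mdyy,rcev,cuaek] add [hped,znvg,lhkaw] -> 15 lines: ldo psd wiwh hped znvg lhkaw iwznm gub qqfcz kcw vxw bre dekv mthq cgpes
Hunk 3: at line 10 remove [vxw,bre] add [xmwwu,dnm,fptyw] -> 16 lines: ldo psd wiwh hped znvg lhkaw iwznm gub qqfcz kcw xmwwu dnm fptyw dekv mthq cgpes
Final line count: 16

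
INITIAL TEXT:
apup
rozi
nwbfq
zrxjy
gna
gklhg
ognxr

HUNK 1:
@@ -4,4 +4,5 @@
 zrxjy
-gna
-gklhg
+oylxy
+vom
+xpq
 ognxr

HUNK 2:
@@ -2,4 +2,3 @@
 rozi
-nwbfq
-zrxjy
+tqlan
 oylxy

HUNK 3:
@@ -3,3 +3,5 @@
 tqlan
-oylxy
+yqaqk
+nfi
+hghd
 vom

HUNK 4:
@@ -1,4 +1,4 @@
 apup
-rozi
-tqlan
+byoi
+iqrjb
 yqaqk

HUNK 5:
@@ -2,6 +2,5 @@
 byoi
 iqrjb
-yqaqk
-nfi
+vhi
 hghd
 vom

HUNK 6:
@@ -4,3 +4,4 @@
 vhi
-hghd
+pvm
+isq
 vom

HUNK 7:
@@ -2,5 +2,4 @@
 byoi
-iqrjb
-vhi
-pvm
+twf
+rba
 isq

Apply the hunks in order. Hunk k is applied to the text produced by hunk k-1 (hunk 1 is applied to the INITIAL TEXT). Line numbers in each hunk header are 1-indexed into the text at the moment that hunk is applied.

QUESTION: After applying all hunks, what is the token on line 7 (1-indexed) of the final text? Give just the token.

Answer: xpq

Derivation:
Hunk 1: at line 4 remove [gna,gklhg] add [oylxy,vom,xpq] -> 8 lines: apup rozi nwbfq zrxjy oylxy vom xpq ognxr
Hunk 2: at line 2 remove [nwbfq,zrxjy] add [tqlan] -> 7 lines: apup rozi tqlan oylxy vom xpq ognxr
Hunk 3: at line 3 remove [oylxy] add [yqaqk,nfi,hghd] -> 9 lines: apup rozi tqlan yqaqk nfi hghd vom xpq ognxr
Hunk 4: at line 1 remove [rozi,tqlan] add [byoi,iqrjb] -> 9 lines: apup byoi iqrjb yqaqk nfi hghd vom xpq ognxr
Hunk 5: at line 2 remove [yqaqk,nfi] add [vhi] -> 8 lines: apup byoi iqrjb vhi hghd vom xpq ognxr
Hunk 6: at line 4 remove [hghd] add [pvm,isq] -> 9 lines: apup byoi iqrjb vhi pvm isq vom xpq ognxr
Hunk 7: at line 2 remove [iqrjb,vhi,pvm] add [twf,rba] -> 8 lines: apup byoi twf rba isq vom xpq ognxr
Final line 7: xpq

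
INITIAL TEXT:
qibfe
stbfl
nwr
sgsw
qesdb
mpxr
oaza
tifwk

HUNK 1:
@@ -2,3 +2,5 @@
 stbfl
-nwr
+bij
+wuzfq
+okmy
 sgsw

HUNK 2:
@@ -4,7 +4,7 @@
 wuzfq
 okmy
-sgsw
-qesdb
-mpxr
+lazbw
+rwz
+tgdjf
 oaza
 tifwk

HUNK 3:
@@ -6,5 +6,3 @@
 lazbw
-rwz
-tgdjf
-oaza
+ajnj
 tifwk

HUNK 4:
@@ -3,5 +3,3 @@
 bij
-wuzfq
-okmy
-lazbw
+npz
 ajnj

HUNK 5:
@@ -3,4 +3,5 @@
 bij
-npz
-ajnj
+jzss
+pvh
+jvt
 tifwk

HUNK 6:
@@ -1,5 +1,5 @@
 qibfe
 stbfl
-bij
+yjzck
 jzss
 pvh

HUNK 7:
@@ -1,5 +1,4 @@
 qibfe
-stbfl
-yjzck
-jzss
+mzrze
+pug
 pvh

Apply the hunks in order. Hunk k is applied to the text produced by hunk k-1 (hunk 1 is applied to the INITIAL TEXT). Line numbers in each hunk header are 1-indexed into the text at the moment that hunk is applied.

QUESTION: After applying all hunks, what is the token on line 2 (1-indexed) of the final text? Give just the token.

Hunk 1: at line 2 remove [nwr] add [bij,wuzfq,okmy] -> 10 lines: qibfe stbfl bij wuzfq okmy sgsw qesdb mpxr oaza tifwk
Hunk 2: at line 4 remove [sgsw,qesdb,mpxr] add [lazbw,rwz,tgdjf] -> 10 lines: qibfe stbfl bij wuzfq okmy lazbw rwz tgdjf oaza tifwk
Hunk 3: at line 6 remove [rwz,tgdjf,oaza] add [ajnj] -> 8 lines: qibfe stbfl bij wuzfq okmy lazbw ajnj tifwk
Hunk 4: at line 3 remove [wuzfq,okmy,lazbw] add [npz] -> 6 lines: qibfe stbfl bij npz ajnj tifwk
Hunk 5: at line 3 remove [npz,ajnj] add [jzss,pvh,jvt] -> 7 lines: qibfe stbfl bij jzss pvh jvt tifwk
Hunk 6: at line 1 remove [bij] add [yjzck] -> 7 lines: qibfe stbfl yjzck jzss pvh jvt tifwk
Hunk 7: at line 1 remove [stbfl,yjzck,jzss] add [mzrze,pug] -> 6 lines: qibfe mzrze pug pvh jvt tifwk
Final line 2: mzrze

Answer: mzrze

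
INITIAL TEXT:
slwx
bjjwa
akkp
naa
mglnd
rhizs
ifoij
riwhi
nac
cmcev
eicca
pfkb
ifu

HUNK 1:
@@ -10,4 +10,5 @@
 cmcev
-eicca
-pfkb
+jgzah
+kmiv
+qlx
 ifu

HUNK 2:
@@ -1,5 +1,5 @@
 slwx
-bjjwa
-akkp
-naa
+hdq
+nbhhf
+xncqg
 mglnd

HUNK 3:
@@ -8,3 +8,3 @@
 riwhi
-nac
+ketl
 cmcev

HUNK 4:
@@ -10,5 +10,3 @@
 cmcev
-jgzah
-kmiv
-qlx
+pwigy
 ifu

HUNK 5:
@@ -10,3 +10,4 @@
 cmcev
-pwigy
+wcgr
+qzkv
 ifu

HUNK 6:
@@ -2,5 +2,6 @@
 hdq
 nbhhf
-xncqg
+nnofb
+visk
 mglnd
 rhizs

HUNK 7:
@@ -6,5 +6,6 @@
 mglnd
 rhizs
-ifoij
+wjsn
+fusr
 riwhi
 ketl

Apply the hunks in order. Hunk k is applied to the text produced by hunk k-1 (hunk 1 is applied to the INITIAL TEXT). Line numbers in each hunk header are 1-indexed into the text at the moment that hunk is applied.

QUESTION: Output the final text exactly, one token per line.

Hunk 1: at line 10 remove [eicca,pfkb] add [jgzah,kmiv,qlx] -> 14 lines: slwx bjjwa akkp naa mglnd rhizs ifoij riwhi nac cmcev jgzah kmiv qlx ifu
Hunk 2: at line 1 remove [bjjwa,akkp,naa] add [hdq,nbhhf,xncqg] -> 14 lines: slwx hdq nbhhf xncqg mglnd rhizs ifoij riwhi nac cmcev jgzah kmiv qlx ifu
Hunk 3: at line 8 remove [nac] add [ketl] -> 14 lines: slwx hdq nbhhf xncqg mglnd rhizs ifoij riwhi ketl cmcev jgzah kmiv qlx ifu
Hunk 4: at line 10 remove [jgzah,kmiv,qlx] add [pwigy] -> 12 lines: slwx hdq nbhhf xncqg mglnd rhizs ifoij riwhi ketl cmcev pwigy ifu
Hunk 5: at line 10 remove [pwigy] add [wcgr,qzkv] -> 13 lines: slwx hdq nbhhf xncqg mglnd rhizs ifoij riwhi ketl cmcev wcgr qzkv ifu
Hunk 6: at line 2 remove [xncqg] add [nnofb,visk] -> 14 lines: slwx hdq nbhhf nnofb visk mglnd rhizs ifoij riwhi ketl cmcev wcgr qzkv ifu
Hunk 7: at line 6 remove [ifoij] add [wjsn,fusr] -> 15 lines: slwx hdq nbhhf nnofb visk mglnd rhizs wjsn fusr riwhi ketl cmcev wcgr qzkv ifu

Answer: slwx
hdq
nbhhf
nnofb
visk
mglnd
rhizs
wjsn
fusr
riwhi
ketl
cmcev
wcgr
qzkv
ifu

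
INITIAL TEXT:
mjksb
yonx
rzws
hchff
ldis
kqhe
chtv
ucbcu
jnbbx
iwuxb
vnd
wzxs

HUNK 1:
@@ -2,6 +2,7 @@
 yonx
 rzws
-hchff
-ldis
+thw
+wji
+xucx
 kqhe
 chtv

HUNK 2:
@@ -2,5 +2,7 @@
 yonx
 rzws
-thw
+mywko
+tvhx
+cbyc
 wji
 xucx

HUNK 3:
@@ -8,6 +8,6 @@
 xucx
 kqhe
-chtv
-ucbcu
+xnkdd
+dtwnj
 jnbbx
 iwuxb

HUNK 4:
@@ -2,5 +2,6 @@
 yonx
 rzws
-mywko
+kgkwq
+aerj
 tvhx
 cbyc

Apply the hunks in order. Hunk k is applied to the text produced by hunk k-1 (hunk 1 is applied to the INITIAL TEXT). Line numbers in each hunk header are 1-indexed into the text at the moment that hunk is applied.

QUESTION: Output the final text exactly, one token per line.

Hunk 1: at line 2 remove [hchff,ldis] add [thw,wji,xucx] -> 13 lines: mjksb yonx rzws thw wji xucx kqhe chtv ucbcu jnbbx iwuxb vnd wzxs
Hunk 2: at line 2 remove [thw] add [mywko,tvhx,cbyc] -> 15 lines: mjksb yonx rzws mywko tvhx cbyc wji xucx kqhe chtv ucbcu jnbbx iwuxb vnd wzxs
Hunk 3: at line 8 remove [chtv,ucbcu] add [xnkdd,dtwnj] -> 15 lines: mjksb yonx rzws mywko tvhx cbyc wji xucx kqhe xnkdd dtwnj jnbbx iwuxb vnd wzxs
Hunk 4: at line 2 remove [mywko] add [kgkwq,aerj] -> 16 lines: mjksb yonx rzws kgkwq aerj tvhx cbyc wji xucx kqhe xnkdd dtwnj jnbbx iwuxb vnd wzxs

Answer: mjksb
yonx
rzws
kgkwq
aerj
tvhx
cbyc
wji
xucx
kqhe
xnkdd
dtwnj
jnbbx
iwuxb
vnd
wzxs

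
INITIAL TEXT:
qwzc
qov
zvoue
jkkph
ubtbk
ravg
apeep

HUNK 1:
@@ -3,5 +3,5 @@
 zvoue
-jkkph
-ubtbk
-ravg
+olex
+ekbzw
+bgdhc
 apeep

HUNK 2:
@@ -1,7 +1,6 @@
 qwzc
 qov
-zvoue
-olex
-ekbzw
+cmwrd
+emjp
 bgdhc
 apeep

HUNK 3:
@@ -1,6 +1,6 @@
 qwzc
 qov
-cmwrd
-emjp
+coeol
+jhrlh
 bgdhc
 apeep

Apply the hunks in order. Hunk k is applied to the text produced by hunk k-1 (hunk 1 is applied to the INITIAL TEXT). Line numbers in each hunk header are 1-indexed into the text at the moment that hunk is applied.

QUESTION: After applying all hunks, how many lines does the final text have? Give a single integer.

Hunk 1: at line 3 remove [jkkph,ubtbk,ravg] add [olex,ekbzw,bgdhc] -> 7 lines: qwzc qov zvoue olex ekbzw bgdhc apeep
Hunk 2: at line 1 remove [zvoue,olex,ekbzw] add [cmwrd,emjp] -> 6 lines: qwzc qov cmwrd emjp bgdhc apeep
Hunk 3: at line 1 remove [cmwrd,emjp] add [coeol,jhrlh] -> 6 lines: qwzc qov coeol jhrlh bgdhc apeep
Final line count: 6

Answer: 6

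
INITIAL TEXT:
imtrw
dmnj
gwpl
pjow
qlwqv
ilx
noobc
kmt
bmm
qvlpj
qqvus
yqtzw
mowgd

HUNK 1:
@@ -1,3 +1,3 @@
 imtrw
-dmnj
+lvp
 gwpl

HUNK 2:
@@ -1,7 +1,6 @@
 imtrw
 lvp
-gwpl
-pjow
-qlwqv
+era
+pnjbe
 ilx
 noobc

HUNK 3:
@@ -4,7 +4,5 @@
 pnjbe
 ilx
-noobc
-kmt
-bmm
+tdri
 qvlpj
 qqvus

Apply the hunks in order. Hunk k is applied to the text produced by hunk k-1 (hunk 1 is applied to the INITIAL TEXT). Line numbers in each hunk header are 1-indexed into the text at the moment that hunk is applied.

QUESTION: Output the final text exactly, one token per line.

Hunk 1: at line 1 remove [dmnj] add [lvp] -> 13 lines: imtrw lvp gwpl pjow qlwqv ilx noobc kmt bmm qvlpj qqvus yqtzw mowgd
Hunk 2: at line 1 remove [gwpl,pjow,qlwqv] add [era,pnjbe] -> 12 lines: imtrw lvp era pnjbe ilx noobc kmt bmm qvlpj qqvus yqtzw mowgd
Hunk 3: at line 4 remove [noobc,kmt,bmm] add [tdri] -> 10 lines: imtrw lvp era pnjbe ilx tdri qvlpj qqvus yqtzw mowgd

Answer: imtrw
lvp
era
pnjbe
ilx
tdri
qvlpj
qqvus
yqtzw
mowgd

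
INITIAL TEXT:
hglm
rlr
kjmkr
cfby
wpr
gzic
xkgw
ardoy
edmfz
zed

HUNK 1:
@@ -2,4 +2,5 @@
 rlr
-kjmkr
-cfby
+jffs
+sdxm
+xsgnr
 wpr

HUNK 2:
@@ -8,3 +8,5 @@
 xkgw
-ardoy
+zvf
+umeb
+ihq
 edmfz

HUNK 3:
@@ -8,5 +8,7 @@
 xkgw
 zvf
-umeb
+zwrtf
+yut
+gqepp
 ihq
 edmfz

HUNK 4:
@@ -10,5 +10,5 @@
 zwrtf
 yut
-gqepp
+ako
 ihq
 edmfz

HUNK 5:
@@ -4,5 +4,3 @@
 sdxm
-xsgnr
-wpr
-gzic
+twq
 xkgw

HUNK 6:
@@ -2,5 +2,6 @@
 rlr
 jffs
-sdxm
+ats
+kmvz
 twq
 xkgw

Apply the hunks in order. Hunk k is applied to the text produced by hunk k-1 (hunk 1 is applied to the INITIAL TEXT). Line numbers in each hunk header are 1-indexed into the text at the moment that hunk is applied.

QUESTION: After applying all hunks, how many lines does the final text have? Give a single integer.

Answer: 14

Derivation:
Hunk 1: at line 2 remove [kjmkr,cfby] add [jffs,sdxm,xsgnr] -> 11 lines: hglm rlr jffs sdxm xsgnr wpr gzic xkgw ardoy edmfz zed
Hunk 2: at line 8 remove [ardoy] add [zvf,umeb,ihq] -> 13 lines: hglm rlr jffs sdxm xsgnr wpr gzic xkgw zvf umeb ihq edmfz zed
Hunk 3: at line 8 remove [umeb] add [zwrtf,yut,gqepp] -> 15 lines: hglm rlr jffs sdxm xsgnr wpr gzic xkgw zvf zwrtf yut gqepp ihq edmfz zed
Hunk 4: at line 10 remove [gqepp] add [ako] -> 15 lines: hglm rlr jffs sdxm xsgnr wpr gzic xkgw zvf zwrtf yut ako ihq edmfz zed
Hunk 5: at line 4 remove [xsgnr,wpr,gzic] add [twq] -> 13 lines: hglm rlr jffs sdxm twq xkgw zvf zwrtf yut ako ihq edmfz zed
Hunk 6: at line 2 remove [sdxm] add [ats,kmvz] -> 14 lines: hglm rlr jffs ats kmvz twq xkgw zvf zwrtf yut ako ihq edmfz zed
Final line count: 14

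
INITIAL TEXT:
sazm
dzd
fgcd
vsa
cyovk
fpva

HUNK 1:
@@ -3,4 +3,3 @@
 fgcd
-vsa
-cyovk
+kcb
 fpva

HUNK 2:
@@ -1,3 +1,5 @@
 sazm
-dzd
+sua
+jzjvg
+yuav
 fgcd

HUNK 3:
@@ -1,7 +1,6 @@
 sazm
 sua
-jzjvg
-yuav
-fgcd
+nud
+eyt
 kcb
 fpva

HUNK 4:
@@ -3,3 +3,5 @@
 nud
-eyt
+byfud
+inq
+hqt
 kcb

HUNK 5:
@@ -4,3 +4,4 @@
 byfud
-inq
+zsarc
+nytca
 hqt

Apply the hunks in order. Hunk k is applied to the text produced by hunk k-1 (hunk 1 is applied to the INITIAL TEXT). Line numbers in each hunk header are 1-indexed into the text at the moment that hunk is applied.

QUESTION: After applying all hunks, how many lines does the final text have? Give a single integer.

Answer: 9

Derivation:
Hunk 1: at line 3 remove [vsa,cyovk] add [kcb] -> 5 lines: sazm dzd fgcd kcb fpva
Hunk 2: at line 1 remove [dzd] add [sua,jzjvg,yuav] -> 7 lines: sazm sua jzjvg yuav fgcd kcb fpva
Hunk 3: at line 1 remove [jzjvg,yuav,fgcd] add [nud,eyt] -> 6 lines: sazm sua nud eyt kcb fpva
Hunk 4: at line 3 remove [eyt] add [byfud,inq,hqt] -> 8 lines: sazm sua nud byfud inq hqt kcb fpva
Hunk 5: at line 4 remove [inq] add [zsarc,nytca] -> 9 lines: sazm sua nud byfud zsarc nytca hqt kcb fpva
Final line count: 9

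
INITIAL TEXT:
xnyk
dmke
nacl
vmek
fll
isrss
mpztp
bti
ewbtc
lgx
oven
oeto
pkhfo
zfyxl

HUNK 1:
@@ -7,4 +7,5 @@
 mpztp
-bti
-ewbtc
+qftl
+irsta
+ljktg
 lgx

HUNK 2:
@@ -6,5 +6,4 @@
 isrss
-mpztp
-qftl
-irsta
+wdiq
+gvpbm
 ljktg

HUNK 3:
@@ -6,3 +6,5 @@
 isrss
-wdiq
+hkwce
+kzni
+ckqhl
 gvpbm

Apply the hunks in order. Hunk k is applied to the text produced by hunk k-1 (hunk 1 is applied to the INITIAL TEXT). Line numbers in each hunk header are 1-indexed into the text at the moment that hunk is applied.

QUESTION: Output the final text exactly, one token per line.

Answer: xnyk
dmke
nacl
vmek
fll
isrss
hkwce
kzni
ckqhl
gvpbm
ljktg
lgx
oven
oeto
pkhfo
zfyxl

Derivation:
Hunk 1: at line 7 remove [bti,ewbtc] add [qftl,irsta,ljktg] -> 15 lines: xnyk dmke nacl vmek fll isrss mpztp qftl irsta ljktg lgx oven oeto pkhfo zfyxl
Hunk 2: at line 6 remove [mpztp,qftl,irsta] add [wdiq,gvpbm] -> 14 lines: xnyk dmke nacl vmek fll isrss wdiq gvpbm ljktg lgx oven oeto pkhfo zfyxl
Hunk 3: at line 6 remove [wdiq] add [hkwce,kzni,ckqhl] -> 16 lines: xnyk dmke nacl vmek fll isrss hkwce kzni ckqhl gvpbm ljktg lgx oven oeto pkhfo zfyxl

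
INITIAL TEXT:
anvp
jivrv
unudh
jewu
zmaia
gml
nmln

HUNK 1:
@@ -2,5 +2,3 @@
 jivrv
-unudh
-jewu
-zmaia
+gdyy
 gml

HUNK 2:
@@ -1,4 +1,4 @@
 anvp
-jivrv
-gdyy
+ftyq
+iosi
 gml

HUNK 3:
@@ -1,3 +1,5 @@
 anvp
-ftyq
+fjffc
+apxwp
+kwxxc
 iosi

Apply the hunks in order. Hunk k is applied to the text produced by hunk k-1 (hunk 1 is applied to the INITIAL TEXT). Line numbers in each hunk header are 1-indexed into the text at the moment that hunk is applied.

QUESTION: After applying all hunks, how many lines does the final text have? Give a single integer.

Answer: 7

Derivation:
Hunk 1: at line 2 remove [unudh,jewu,zmaia] add [gdyy] -> 5 lines: anvp jivrv gdyy gml nmln
Hunk 2: at line 1 remove [jivrv,gdyy] add [ftyq,iosi] -> 5 lines: anvp ftyq iosi gml nmln
Hunk 3: at line 1 remove [ftyq] add [fjffc,apxwp,kwxxc] -> 7 lines: anvp fjffc apxwp kwxxc iosi gml nmln
Final line count: 7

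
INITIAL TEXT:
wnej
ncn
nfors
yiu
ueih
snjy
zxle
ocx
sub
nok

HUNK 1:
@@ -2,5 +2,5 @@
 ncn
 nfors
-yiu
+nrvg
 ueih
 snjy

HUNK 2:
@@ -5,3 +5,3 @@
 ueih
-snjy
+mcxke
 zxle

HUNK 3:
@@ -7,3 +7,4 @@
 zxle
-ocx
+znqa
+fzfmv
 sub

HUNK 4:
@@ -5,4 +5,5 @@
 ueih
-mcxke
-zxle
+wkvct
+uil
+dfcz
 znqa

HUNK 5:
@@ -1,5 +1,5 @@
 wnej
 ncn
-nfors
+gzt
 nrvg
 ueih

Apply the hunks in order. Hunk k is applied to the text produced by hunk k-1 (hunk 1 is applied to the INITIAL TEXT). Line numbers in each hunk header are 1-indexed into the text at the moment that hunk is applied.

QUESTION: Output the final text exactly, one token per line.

Answer: wnej
ncn
gzt
nrvg
ueih
wkvct
uil
dfcz
znqa
fzfmv
sub
nok

Derivation:
Hunk 1: at line 2 remove [yiu] add [nrvg] -> 10 lines: wnej ncn nfors nrvg ueih snjy zxle ocx sub nok
Hunk 2: at line 5 remove [snjy] add [mcxke] -> 10 lines: wnej ncn nfors nrvg ueih mcxke zxle ocx sub nok
Hunk 3: at line 7 remove [ocx] add [znqa,fzfmv] -> 11 lines: wnej ncn nfors nrvg ueih mcxke zxle znqa fzfmv sub nok
Hunk 4: at line 5 remove [mcxke,zxle] add [wkvct,uil,dfcz] -> 12 lines: wnej ncn nfors nrvg ueih wkvct uil dfcz znqa fzfmv sub nok
Hunk 5: at line 1 remove [nfors] add [gzt] -> 12 lines: wnej ncn gzt nrvg ueih wkvct uil dfcz znqa fzfmv sub nok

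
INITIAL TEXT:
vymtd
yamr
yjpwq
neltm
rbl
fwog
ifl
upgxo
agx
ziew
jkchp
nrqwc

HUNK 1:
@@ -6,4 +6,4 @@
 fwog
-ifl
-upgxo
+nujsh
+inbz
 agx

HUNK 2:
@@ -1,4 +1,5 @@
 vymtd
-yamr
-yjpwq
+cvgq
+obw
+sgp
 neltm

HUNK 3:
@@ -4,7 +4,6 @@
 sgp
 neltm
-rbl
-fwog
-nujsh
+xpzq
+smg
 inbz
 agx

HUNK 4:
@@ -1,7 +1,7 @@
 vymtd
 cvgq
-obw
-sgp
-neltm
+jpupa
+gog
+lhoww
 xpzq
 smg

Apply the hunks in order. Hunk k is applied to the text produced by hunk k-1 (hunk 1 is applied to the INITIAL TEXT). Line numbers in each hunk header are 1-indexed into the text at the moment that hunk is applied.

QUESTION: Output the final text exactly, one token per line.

Answer: vymtd
cvgq
jpupa
gog
lhoww
xpzq
smg
inbz
agx
ziew
jkchp
nrqwc

Derivation:
Hunk 1: at line 6 remove [ifl,upgxo] add [nujsh,inbz] -> 12 lines: vymtd yamr yjpwq neltm rbl fwog nujsh inbz agx ziew jkchp nrqwc
Hunk 2: at line 1 remove [yamr,yjpwq] add [cvgq,obw,sgp] -> 13 lines: vymtd cvgq obw sgp neltm rbl fwog nujsh inbz agx ziew jkchp nrqwc
Hunk 3: at line 4 remove [rbl,fwog,nujsh] add [xpzq,smg] -> 12 lines: vymtd cvgq obw sgp neltm xpzq smg inbz agx ziew jkchp nrqwc
Hunk 4: at line 1 remove [obw,sgp,neltm] add [jpupa,gog,lhoww] -> 12 lines: vymtd cvgq jpupa gog lhoww xpzq smg inbz agx ziew jkchp nrqwc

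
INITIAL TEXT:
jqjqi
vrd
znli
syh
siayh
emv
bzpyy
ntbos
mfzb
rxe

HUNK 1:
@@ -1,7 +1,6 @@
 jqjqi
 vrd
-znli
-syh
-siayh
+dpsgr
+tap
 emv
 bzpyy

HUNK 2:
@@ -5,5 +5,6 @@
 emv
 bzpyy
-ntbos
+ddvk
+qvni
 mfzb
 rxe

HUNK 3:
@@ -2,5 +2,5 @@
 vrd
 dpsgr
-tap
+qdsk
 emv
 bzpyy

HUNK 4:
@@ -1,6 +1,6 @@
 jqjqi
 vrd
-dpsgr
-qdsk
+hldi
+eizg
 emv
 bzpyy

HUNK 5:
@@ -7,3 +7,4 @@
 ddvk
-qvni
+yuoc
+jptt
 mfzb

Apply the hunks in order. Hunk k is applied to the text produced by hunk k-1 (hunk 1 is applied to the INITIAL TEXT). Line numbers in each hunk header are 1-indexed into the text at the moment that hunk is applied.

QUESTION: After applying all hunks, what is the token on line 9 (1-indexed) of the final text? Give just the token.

Answer: jptt

Derivation:
Hunk 1: at line 1 remove [znli,syh,siayh] add [dpsgr,tap] -> 9 lines: jqjqi vrd dpsgr tap emv bzpyy ntbos mfzb rxe
Hunk 2: at line 5 remove [ntbos] add [ddvk,qvni] -> 10 lines: jqjqi vrd dpsgr tap emv bzpyy ddvk qvni mfzb rxe
Hunk 3: at line 2 remove [tap] add [qdsk] -> 10 lines: jqjqi vrd dpsgr qdsk emv bzpyy ddvk qvni mfzb rxe
Hunk 4: at line 1 remove [dpsgr,qdsk] add [hldi,eizg] -> 10 lines: jqjqi vrd hldi eizg emv bzpyy ddvk qvni mfzb rxe
Hunk 5: at line 7 remove [qvni] add [yuoc,jptt] -> 11 lines: jqjqi vrd hldi eizg emv bzpyy ddvk yuoc jptt mfzb rxe
Final line 9: jptt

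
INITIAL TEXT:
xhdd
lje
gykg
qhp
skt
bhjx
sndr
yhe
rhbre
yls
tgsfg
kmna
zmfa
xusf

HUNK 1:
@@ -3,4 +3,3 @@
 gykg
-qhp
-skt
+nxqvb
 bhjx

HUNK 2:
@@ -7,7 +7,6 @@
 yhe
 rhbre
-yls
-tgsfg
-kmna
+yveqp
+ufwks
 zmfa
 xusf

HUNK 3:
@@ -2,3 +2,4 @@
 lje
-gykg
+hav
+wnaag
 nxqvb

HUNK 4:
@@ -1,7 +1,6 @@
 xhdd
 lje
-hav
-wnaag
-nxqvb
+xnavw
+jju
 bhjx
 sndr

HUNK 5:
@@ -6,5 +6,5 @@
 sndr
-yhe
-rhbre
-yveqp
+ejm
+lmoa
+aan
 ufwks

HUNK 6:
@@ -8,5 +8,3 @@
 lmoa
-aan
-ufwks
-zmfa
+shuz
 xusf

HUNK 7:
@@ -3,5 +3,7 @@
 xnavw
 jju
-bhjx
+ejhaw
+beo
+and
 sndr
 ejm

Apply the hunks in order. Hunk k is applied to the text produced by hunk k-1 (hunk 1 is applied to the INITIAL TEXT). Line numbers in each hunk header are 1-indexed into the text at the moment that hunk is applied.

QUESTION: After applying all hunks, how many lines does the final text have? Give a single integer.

Answer: 12

Derivation:
Hunk 1: at line 3 remove [qhp,skt] add [nxqvb] -> 13 lines: xhdd lje gykg nxqvb bhjx sndr yhe rhbre yls tgsfg kmna zmfa xusf
Hunk 2: at line 7 remove [yls,tgsfg,kmna] add [yveqp,ufwks] -> 12 lines: xhdd lje gykg nxqvb bhjx sndr yhe rhbre yveqp ufwks zmfa xusf
Hunk 3: at line 2 remove [gykg] add [hav,wnaag] -> 13 lines: xhdd lje hav wnaag nxqvb bhjx sndr yhe rhbre yveqp ufwks zmfa xusf
Hunk 4: at line 1 remove [hav,wnaag,nxqvb] add [xnavw,jju] -> 12 lines: xhdd lje xnavw jju bhjx sndr yhe rhbre yveqp ufwks zmfa xusf
Hunk 5: at line 6 remove [yhe,rhbre,yveqp] add [ejm,lmoa,aan] -> 12 lines: xhdd lje xnavw jju bhjx sndr ejm lmoa aan ufwks zmfa xusf
Hunk 6: at line 8 remove [aan,ufwks,zmfa] add [shuz] -> 10 lines: xhdd lje xnavw jju bhjx sndr ejm lmoa shuz xusf
Hunk 7: at line 3 remove [bhjx] add [ejhaw,beo,and] -> 12 lines: xhdd lje xnavw jju ejhaw beo and sndr ejm lmoa shuz xusf
Final line count: 12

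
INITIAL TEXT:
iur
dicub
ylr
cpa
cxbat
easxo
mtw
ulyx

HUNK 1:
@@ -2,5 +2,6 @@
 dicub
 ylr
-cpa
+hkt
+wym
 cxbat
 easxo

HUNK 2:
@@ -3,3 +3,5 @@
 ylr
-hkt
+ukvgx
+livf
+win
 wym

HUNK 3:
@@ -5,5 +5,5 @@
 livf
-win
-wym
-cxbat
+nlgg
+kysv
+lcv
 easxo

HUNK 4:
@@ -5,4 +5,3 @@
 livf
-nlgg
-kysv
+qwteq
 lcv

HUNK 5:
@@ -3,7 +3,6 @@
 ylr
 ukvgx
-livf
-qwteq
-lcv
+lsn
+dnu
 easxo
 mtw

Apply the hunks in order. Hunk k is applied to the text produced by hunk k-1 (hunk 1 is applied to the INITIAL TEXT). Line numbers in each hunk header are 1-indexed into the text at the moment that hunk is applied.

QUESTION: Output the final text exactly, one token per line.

Hunk 1: at line 2 remove [cpa] add [hkt,wym] -> 9 lines: iur dicub ylr hkt wym cxbat easxo mtw ulyx
Hunk 2: at line 3 remove [hkt] add [ukvgx,livf,win] -> 11 lines: iur dicub ylr ukvgx livf win wym cxbat easxo mtw ulyx
Hunk 3: at line 5 remove [win,wym,cxbat] add [nlgg,kysv,lcv] -> 11 lines: iur dicub ylr ukvgx livf nlgg kysv lcv easxo mtw ulyx
Hunk 4: at line 5 remove [nlgg,kysv] add [qwteq] -> 10 lines: iur dicub ylr ukvgx livf qwteq lcv easxo mtw ulyx
Hunk 5: at line 3 remove [livf,qwteq,lcv] add [lsn,dnu] -> 9 lines: iur dicub ylr ukvgx lsn dnu easxo mtw ulyx

Answer: iur
dicub
ylr
ukvgx
lsn
dnu
easxo
mtw
ulyx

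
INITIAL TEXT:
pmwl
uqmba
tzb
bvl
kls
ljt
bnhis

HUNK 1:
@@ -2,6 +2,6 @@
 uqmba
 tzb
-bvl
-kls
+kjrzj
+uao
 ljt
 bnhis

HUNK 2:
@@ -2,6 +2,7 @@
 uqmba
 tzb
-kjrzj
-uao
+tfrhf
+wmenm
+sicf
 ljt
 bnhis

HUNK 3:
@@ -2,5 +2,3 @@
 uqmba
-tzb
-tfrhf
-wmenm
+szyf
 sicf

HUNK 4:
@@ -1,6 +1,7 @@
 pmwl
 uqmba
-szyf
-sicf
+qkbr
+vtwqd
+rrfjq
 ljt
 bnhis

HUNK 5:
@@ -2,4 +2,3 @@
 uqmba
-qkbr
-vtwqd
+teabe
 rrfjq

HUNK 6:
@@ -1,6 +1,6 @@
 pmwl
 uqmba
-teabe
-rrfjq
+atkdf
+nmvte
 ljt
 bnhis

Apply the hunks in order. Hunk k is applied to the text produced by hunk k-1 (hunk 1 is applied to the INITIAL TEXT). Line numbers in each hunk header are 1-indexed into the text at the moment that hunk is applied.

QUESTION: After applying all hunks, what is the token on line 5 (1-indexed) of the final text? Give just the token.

Answer: ljt

Derivation:
Hunk 1: at line 2 remove [bvl,kls] add [kjrzj,uao] -> 7 lines: pmwl uqmba tzb kjrzj uao ljt bnhis
Hunk 2: at line 2 remove [kjrzj,uao] add [tfrhf,wmenm,sicf] -> 8 lines: pmwl uqmba tzb tfrhf wmenm sicf ljt bnhis
Hunk 3: at line 2 remove [tzb,tfrhf,wmenm] add [szyf] -> 6 lines: pmwl uqmba szyf sicf ljt bnhis
Hunk 4: at line 1 remove [szyf,sicf] add [qkbr,vtwqd,rrfjq] -> 7 lines: pmwl uqmba qkbr vtwqd rrfjq ljt bnhis
Hunk 5: at line 2 remove [qkbr,vtwqd] add [teabe] -> 6 lines: pmwl uqmba teabe rrfjq ljt bnhis
Hunk 6: at line 1 remove [teabe,rrfjq] add [atkdf,nmvte] -> 6 lines: pmwl uqmba atkdf nmvte ljt bnhis
Final line 5: ljt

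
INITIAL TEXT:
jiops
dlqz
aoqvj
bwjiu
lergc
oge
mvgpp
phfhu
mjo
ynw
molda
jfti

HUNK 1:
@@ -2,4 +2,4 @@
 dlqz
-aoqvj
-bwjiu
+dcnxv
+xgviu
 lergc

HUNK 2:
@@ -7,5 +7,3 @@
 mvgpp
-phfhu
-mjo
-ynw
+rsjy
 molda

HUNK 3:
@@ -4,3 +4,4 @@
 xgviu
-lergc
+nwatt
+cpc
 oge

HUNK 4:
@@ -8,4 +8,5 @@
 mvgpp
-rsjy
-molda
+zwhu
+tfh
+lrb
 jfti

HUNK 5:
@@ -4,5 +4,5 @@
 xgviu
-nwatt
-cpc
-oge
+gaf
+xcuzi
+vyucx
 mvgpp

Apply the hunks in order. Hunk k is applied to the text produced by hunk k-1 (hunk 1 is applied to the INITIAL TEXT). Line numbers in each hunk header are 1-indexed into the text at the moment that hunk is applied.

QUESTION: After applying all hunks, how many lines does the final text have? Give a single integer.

Answer: 12

Derivation:
Hunk 1: at line 2 remove [aoqvj,bwjiu] add [dcnxv,xgviu] -> 12 lines: jiops dlqz dcnxv xgviu lergc oge mvgpp phfhu mjo ynw molda jfti
Hunk 2: at line 7 remove [phfhu,mjo,ynw] add [rsjy] -> 10 lines: jiops dlqz dcnxv xgviu lergc oge mvgpp rsjy molda jfti
Hunk 3: at line 4 remove [lergc] add [nwatt,cpc] -> 11 lines: jiops dlqz dcnxv xgviu nwatt cpc oge mvgpp rsjy molda jfti
Hunk 4: at line 8 remove [rsjy,molda] add [zwhu,tfh,lrb] -> 12 lines: jiops dlqz dcnxv xgviu nwatt cpc oge mvgpp zwhu tfh lrb jfti
Hunk 5: at line 4 remove [nwatt,cpc,oge] add [gaf,xcuzi,vyucx] -> 12 lines: jiops dlqz dcnxv xgviu gaf xcuzi vyucx mvgpp zwhu tfh lrb jfti
Final line count: 12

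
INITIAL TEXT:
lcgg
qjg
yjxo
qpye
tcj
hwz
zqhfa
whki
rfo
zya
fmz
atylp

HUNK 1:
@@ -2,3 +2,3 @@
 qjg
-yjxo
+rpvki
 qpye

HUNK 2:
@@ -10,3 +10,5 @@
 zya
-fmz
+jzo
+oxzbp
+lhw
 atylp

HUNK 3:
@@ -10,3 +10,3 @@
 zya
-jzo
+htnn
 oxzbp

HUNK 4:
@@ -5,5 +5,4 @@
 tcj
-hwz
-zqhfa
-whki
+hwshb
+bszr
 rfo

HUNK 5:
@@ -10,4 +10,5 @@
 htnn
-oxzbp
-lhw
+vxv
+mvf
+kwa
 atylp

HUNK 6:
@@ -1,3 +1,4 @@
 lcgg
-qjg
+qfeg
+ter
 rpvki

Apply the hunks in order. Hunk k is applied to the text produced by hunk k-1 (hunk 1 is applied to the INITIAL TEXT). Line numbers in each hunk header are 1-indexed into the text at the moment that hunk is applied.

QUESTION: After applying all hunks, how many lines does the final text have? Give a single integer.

Answer: 15

Derivation:
Hunk 1: at line 2 remove [yjxo] add [rpvki] -> 12 lines: lcgg qjg rpvki qpye tcj hwz zqhfa whki rfo zya fmz atylp
Hunk 2: at line 10 remove [fmz] add [jzo,oxzbp,lhw] -> 14 lines: lcgg qjg rpvki qpye tcj hwz zqhfa whki rfo zya jzo oxzbp lhw atylp
Hunk 3: at line 10 remove [jzo] add [htnn] -> 14 lines: lcgg qjg rpvki qpye tcj hwz zqhfa whki rfo zya htnn oxzbp lhw atylp
Hunk 4: at line 5 remove [hwz,zqhfa,whki] add [hwshb,bszr] -> 13 lines: lcgg qjg rpvki qpye tcj hwshb bszr rfo zya htnn oxzbp lhw atylp
Hunk 5: at line 10 remove [oxzbp,lhw] add [vxv,mvf,kwa] -> 14 lines: lcgg qjg rpvki qpye tcj hwshb bszr rfo zya htnn vxv mvf kwa atylp
Hunk 6: at line 1 remove [qjg] add [qfeg,ter] -> 15 lines: lcgg qfeg ter rpvki qpye tcj hwshb bszr rfo zya htnn vxv mvf kwa atylp
Final line count: 15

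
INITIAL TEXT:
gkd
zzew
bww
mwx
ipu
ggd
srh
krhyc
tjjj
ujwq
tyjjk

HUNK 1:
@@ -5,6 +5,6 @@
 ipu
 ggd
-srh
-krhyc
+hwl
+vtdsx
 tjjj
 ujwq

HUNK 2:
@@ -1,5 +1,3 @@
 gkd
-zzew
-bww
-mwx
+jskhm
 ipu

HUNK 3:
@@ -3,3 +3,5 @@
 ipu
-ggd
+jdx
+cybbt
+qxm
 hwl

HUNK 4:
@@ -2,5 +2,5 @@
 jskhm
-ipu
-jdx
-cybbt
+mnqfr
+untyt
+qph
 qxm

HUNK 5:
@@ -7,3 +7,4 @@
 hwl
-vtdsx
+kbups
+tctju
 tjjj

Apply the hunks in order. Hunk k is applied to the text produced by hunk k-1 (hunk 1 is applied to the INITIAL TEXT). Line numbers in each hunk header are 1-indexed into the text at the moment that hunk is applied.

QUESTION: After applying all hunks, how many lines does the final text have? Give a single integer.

Answer: 12

Derivation:
Hunk 1: at line 5 remove [srh,krhyc] add [hwl,vtdsx] -> 11 lines: gkd zzew bww mwx ipu ggd hwl vtdsx tjjj ujwq tyjjk
Hunk 2: at line 1 remove [zzew,bww,mwx] add [jskhm] -> 9 lines: gkd jskhm ipu ggd hwl vtdsx tjjj ujwq tyjjk
Hunk 3: at line 3 remove [ggd] add [jdx,cybbt,qxm] -> 11 lines: gkd jskhm ipu jdx cybbt qxm hwl vtdsx tjjj ujwq tyjjk
Hunk 4: at line 2 remove [ipu,jdx,cybbt] add [mnqfr,untyt,qph] -> 11 lines: gkd jskhm mnqfr untyt qph qxm hwl vtdsx tjjj ujwq tyjjk
Hunk 5: at line 7 remove [vtdsx] add [kbups,tctju] -> 12 lines: gkd jskhm mnqfr untyt qph qxm hwl kbups tctju tjjj ujwq tyjjk
Final line count: 12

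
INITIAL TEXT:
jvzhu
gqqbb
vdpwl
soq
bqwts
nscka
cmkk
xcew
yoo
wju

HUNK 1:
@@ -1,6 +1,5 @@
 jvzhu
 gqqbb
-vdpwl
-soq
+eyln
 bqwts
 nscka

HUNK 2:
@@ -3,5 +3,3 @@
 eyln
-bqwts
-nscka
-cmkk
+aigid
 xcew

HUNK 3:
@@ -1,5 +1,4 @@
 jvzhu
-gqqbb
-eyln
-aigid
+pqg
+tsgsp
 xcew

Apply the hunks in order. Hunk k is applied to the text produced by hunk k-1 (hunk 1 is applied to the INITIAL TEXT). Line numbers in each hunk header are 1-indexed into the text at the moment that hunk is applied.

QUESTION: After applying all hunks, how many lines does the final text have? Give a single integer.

Answer: 6

Derivation:
Hunk 1: at line 1 remove [vdpwl,soq] add [eyln] -> 9 lines: jvzhu gqqbb eyln bqwts nscka cmkk xcew yoo wju
Hunk 2: at line 3 remove [bqwts,nscka,cmkk] add [aigid] -> 7 lines: jvzhu gqqbb eyln aigid xcew yoo wju
Hunk 3: at line 1 remove [gqqbb,eyln,aigid] add [pqg,tsgsp] -> 6 lines: jvzhu pqg tsgsp xcew yoo wju
Final line count: 6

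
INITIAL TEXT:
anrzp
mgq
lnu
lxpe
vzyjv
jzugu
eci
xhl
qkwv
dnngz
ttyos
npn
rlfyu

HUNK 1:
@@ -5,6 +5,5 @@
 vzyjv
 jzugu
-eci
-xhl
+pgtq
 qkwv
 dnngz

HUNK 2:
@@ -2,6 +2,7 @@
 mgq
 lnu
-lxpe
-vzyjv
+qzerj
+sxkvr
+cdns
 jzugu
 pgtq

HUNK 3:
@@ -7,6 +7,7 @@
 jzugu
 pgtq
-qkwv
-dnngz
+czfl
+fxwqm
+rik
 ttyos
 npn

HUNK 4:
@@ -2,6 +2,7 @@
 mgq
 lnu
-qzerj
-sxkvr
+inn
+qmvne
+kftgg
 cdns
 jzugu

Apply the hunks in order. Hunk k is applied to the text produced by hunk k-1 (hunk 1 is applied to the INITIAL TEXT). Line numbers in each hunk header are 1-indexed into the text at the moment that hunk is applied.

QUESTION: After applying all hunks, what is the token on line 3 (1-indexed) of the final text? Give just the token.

Hunk 1: at line 5 remove [eci,xhl] add [pgtq] -> 12 lines: anrzp mgq lnu lxpe vzyjv jzugu pgtq qkwv dnngz ttyos npn rlfyu
Hunk 2: at line 2 remove [lxpe,vzyjv] add [qzerj,sxkvr,cdns] -> 13 lines: anrzp mgq lnu qzerj sxkvr cdns jzugu pgtq qkwv dnngz ttyos npn rlfyu
Hunk 3: at line 7 remove [qkwv,dnngz] add [czfl,fxwqm,rik] -> 14 lines: anrzp mgq lnu qzerj sxkvr cdns jzugu pgtq czfl fxwqm rik ttyos npn rlfyu
Hunk 4: at line 2 remove [qzerj,sxkvr] add [inn,qmvne,kftgg] -> 15 lines: anrzp mgq lnu inn qmvne kftgg cdns jzugu pgtq czfl fxwqm rik ttyos npn rlfyu
Final line 3: lnu

Answer: lnu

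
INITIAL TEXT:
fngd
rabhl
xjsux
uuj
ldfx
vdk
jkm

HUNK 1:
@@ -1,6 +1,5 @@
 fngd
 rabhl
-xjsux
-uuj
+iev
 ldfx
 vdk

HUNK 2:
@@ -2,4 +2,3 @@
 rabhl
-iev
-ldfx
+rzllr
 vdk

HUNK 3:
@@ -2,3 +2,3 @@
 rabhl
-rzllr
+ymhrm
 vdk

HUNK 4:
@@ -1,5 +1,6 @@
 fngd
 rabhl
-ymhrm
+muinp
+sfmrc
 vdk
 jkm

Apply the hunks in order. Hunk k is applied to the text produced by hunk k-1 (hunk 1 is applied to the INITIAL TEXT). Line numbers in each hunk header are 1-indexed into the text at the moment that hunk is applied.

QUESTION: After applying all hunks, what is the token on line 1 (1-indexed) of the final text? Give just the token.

Answer: fngd

Derivation:
Hunk 1: at line 1 remove [xjsux,uuj] add [iev] -> 6 lines: fngd rabhl iev ldfx vdk jkm
Hunk 2: at line 2 remove [iev,ldfx] add [rzllr] -> 5 lines: fngd rabhl rzllr vdk jkm
Hunk 3: at line 2 remove [rzllr] add [ymhrm] -> 5 lines: fngd rabhl ymhrm vdk jkm
Hunk 4: at line 1 remove [ymhrm] add [muinp,sfmrc] -> 6 lines: fngd rabhl muinp sfmrc vdk jkm
Final line 1: fngd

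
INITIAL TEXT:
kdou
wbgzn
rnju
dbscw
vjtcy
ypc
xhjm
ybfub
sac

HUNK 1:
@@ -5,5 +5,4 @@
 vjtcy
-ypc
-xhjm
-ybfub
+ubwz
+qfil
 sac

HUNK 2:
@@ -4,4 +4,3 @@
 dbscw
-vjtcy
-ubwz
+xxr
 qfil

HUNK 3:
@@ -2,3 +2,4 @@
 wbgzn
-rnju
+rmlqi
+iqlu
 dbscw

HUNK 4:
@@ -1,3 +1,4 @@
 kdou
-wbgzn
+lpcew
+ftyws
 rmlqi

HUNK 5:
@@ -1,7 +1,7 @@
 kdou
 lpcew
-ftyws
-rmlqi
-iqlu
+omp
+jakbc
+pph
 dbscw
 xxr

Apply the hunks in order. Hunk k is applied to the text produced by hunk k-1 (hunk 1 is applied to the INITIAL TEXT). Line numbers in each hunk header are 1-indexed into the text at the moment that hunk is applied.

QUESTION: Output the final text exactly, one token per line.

Hunk 1: at line 5 remove [ypc,xhjm,ybfub] add [ubwz,qfil] -> 8 lines: kdou wbgzn rnju dbscw vjtcy ubwz qfil sac
Hunk 2: at line 4 remove [vjtcy,ubwz] add [xxr] -> 7 lines: kdou wbgzn rnju dbscw xxr qfil sac
Hunk 3: at line 2 remove [rnju] add [rmlqi,iqlu] -> 8 lines: kdou wbgzn rmlqi iqlu dbscw xxr qfil sac
Hunk 4: at line 1 remove [wbgzn] add [lpcew,ftyws] -> 9 lines: kdou lpcew ftyws rmlqi iqlu dbscw xxr qfil sac
Hunk 5: at line 1 remove [ftyws,rmlqi,iqlu] add [omp,jakbc,pph] -> 9 lines: kdou lpcew omp jakbc pph dbscw xxr qfil sac

Answer: kdou
lpcew
omp
jakbc
pph
dbscw
xxr
qfil
sac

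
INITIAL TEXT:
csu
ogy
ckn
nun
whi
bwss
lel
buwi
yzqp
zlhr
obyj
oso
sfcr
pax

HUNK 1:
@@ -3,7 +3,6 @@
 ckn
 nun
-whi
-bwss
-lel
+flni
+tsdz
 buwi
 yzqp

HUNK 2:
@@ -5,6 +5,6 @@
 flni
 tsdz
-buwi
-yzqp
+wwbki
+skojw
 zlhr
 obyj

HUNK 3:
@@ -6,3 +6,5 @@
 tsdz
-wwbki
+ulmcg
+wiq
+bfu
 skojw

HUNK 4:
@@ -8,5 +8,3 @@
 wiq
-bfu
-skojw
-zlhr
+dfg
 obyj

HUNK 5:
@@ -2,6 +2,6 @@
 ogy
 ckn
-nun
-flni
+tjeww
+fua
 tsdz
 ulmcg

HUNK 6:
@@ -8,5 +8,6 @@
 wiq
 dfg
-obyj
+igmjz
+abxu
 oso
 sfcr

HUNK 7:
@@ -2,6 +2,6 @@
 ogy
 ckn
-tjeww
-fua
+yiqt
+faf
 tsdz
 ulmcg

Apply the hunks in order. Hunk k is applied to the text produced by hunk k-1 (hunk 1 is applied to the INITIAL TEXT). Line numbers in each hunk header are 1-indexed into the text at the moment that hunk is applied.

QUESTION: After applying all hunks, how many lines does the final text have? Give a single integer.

Hunk 1: at line 3 remove [whi,bwss,lel] add [flni,tsdz] -> 13 lines: csu ogy ckn nun flni tsdz buwi yzqp zlhr obyj oso sfcr pax
Hunk 2: at line 5 remove [buwi,yzqp] add [wwbki,skojw] -> 13 lines: csu ogy ckn nun flni tsdz wwbki skojw zlhr obyj oso sfcr pax
Hunk 3: at line 6 remove [wwbki] add [ulmcg,wiq,bfu] -> 15 lines: csu ogy ckn nun flni tsdz ulmcg wiq bfu skojw zlhr obyj oso sfcr pax
Hunk 4: at line 8 remove [bfu,skojw,zlhr] add [dfg] -> 13 lines: csu ogy ckn nun flni tsdz ulmcg wiq dfg obyj oso sfcr pax
Hunk 5: at line 2 remove [nun,flni] add [tjeww,fua] -> 13 lines: csu ogy ckn tjeww fua tsdz ulmcg wiq dfg obyj oso sfcr pax
Hunk 6: at line 8 remove [obyj] add [igmjz,abxu] -> 14 lines: csu ogy ckn tjeww fua tsdz ulmcg wiq dfg igmjz abxu oso sfcr pax
Hunk 7: at line 2 remove [tjeww,fua] add [yiqt,faf] -> 14 lines: csu ogy ckn yiqt faf tsdz ulmcg wiq dfg igmjz abxu oso sfcr pax
Final line count: 14

Answer: 14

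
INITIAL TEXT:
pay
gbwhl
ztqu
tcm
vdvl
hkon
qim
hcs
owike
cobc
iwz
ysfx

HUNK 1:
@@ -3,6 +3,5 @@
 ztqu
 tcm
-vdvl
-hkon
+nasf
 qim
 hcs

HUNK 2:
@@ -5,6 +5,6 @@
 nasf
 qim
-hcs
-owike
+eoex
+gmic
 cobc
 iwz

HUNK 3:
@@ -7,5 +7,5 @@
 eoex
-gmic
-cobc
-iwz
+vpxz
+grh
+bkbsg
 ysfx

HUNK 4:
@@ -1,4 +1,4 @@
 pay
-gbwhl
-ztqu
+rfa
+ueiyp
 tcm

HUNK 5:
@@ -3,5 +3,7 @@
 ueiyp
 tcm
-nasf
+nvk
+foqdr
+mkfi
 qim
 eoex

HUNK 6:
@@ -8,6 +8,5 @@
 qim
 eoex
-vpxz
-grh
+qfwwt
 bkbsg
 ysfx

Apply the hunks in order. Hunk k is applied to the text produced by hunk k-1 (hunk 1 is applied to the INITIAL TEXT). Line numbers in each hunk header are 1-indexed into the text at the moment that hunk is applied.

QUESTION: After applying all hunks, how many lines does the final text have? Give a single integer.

Answer: 12

Derivation:
Hunk 1: at line 3 remove [vdvl,hkon] add [nasf] -> 11 lines: pay gbwhl ztqu tcm nasf qim hcs owike cobc iwz ysfx
Hunk 2: at line 5 remove [hcs,owike] add [eoex,gmic] -> 11 lines: pay gbwhl ztqu tcm nasf qim eoex gmic cobc iwz ysfx
Hunk 3: at line 7 remove [gmic,cobc,iwz] add [vpxz,grh,bkbsg] -> 11 lines: pay gbwhl ztqu tcm nasf qim eoex vpxz grh bkbsg ysfx
Hunk 4: at line 1 remove [gbwhl,ztqu] add [rfa,ueiyp] -> 11 lines: pay rfa ueiyp tcm nasf qim eoex vpxz grh bkbsg ysfx
Hunk 5: at line 3 remove [nasf] add [nvk,foqdr,mkfi] -> 13 lines: pay rfa ueiyp tcm nvk foqdr mkfi qim eoex vpxz grh bkbsg ysfx
Hunk 6: at line 8 remove [vpxz,grh] add [qfwwt] -> 12 lines: pay rfa ueiyp tcm nvk foqdr mkfi qim eoex qfwwt bkbsg ysfx
Final line count: 12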